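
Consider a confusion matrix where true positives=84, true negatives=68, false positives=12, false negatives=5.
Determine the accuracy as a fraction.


Accuracy = (TP + TN) / (TP + TN + FP + FN) = (84 + 68) / 169 = 152/169.

152/169


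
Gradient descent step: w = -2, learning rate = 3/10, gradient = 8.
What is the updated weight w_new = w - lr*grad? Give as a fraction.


w_new = -2 - 3/10 * 8 = -2 - 12/5 = -22/5.

-22/5


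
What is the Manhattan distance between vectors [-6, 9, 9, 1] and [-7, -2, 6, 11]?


d = sum of absolute differences: |-6--7|=1 + |9--2|=11 + |9-6|=3 + |1-11|=10 = 25.

25


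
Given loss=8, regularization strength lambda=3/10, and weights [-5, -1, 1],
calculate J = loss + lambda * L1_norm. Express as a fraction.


L1 norm = sum(|w|) = 7. J = 8 + 3/10 * 7 = 101/10.

101/10


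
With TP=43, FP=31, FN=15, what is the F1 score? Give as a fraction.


Precision = 43/74 = 43/74. Recall = 43/58 = 43/58. F1 = 2*P*R/(P+R) = 43/66.

43/66


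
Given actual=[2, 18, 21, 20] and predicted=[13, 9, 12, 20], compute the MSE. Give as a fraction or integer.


MSE = (1/4) * ((2-13)^2=121 + (18-9)^2=81 + (21-12)^2=81 + (20-20)^2=0). Sum = 283. MSE = 283/4.

283/4


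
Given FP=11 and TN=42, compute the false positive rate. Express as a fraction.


FPR = FP / (FP + TN) = 11 / 53 = 11/53.

11/53


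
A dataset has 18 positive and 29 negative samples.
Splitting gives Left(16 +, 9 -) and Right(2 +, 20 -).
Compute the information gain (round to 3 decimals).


H(parent) = 0.9601. H(left) = 0.9427, H(right) = 0.4395. Weighted = (25/47)*0.9427 + (22/47)*0.4395 = 0.7072. IG = 0.9601 - 0.7072 = 0.2529, which rounds to 0.253.

0.253


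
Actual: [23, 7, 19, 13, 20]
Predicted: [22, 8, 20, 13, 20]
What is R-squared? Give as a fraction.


Mean(y) = 82/5. SS_res = 3. SS_tot = 816/5. R^2 = 1 - 3/(816/5) = 267/272.

267/272


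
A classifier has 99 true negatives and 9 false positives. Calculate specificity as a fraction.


Specificity = TN / (TN + FP) = 99 / 108 = 11/12.

11/12


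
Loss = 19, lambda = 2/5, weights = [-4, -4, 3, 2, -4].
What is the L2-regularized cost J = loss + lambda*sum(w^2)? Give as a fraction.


L2 sq norm = sum(w^2) = 61. J = 19 + 2/5 * 61 = 217/5.

217/5


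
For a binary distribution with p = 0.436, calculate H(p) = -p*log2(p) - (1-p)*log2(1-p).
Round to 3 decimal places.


H = -0.436*log2(0.436) - 0.564*log2(0.564) = 0.988.

0.988


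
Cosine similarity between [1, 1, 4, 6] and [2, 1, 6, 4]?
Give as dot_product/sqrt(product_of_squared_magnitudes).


dot = 51. |a|^2 = 54, |b|^2 = 57. cos = 51/sqrt(3078).

51/sqrt(3078)


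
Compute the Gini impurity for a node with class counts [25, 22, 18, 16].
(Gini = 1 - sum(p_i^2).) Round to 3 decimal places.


Total = 81. Proportions: 25/81, 22/81, 18/81, 16/81. sum(p_i^2) = 0.2574. Gini = 1 - 0.2574 = 0.7426, which rounds to 0.743.

0.743


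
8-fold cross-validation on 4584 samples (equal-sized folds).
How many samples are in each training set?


Each validation fold has 4584/8 = 573 samples. Training set = 4584 - 573 = 4011.

4011


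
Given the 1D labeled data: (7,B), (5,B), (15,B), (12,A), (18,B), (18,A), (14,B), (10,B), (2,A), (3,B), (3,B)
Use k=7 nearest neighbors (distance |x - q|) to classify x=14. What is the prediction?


Distances: |7-14|=7, |5-14|=9, |15-14|=1, |12-14|=2, |18-14|=4, |18-14|=4, |14-14|=0, |10-14|=4, |2-14|=12, |3-14|=11, |3-14|=11. 7 nearest: (14,B), (15,B), (12,A), (18,A), (18,B), (10,B), (7,B). Counts: {'B': 5, 'A': 2}. Majority class: B.

B


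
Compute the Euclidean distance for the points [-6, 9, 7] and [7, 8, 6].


d = sqrt(sum of squared differences). (-6-7)^2=169, (9-8)^2=1, (7-6)^2=1. Sum = 171.

sqrt(171)


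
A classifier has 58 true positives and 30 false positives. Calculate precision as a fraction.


Precision = TP / (TP + FP) = 58 / 88 = 29/44.

29/44


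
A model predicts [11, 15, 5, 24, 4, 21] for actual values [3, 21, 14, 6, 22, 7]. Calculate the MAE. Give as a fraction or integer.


MAE = (1/6) * (|3-11|=8 + |21-15|=6 + |14-5|=9 + |6-24|=18 + |22-4|=18 + |7-21|=14). Sum = 73. MAE = 73/6.

73/6


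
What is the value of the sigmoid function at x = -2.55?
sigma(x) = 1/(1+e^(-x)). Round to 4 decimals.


sigma(-2.55) = 1/(1+e^(2.55)) = 1/(1+12.807104) = 1/13.807104 = 0.0724.

0.0724


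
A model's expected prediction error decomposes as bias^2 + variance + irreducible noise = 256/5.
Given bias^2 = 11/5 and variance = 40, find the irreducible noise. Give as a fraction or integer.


Total error = bias^2 + variance + irreducible noise. So irreducible noise = 256/5 - 11/5 - 40 = 9.

9


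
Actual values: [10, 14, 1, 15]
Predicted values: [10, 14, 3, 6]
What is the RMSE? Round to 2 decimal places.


MSE = 21.2500. RMSE = sqrt(21.2500) = 4.61.

4.61


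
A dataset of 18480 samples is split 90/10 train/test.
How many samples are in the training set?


Test set = 18480 * 10% = 1848. Training set = 18480 - 1848 = 16632.

16632


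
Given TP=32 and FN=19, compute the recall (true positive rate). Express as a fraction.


Recall = TP / (TP + FN) = 32 / 51 = 32/51.

32/51


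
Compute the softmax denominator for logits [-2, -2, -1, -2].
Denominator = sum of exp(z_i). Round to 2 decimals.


Denom = e^-2=0.1353 + e^-2=0.1353 + e^-1=0.3679 + e^-2=0.1353. Sum = 0.7738, which rounds to 0.77.

0.77


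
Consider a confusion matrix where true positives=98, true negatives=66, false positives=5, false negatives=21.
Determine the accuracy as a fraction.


Accuracy = (TP + TN) / (TP + TN + FP + FN) = (98 + 66) / 190 = 82/95.

82/95


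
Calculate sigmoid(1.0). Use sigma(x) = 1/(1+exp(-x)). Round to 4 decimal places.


sigma(1.0) = 1/(1+e^(-1.0)) = 1/(1+0.367879) = 1/1.367879 = 0.7311.

0.7311


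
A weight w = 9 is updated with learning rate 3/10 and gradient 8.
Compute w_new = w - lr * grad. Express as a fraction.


w_new = 9 - 3/10 * 8 = 9 - 12/5 = 33/5.

33/5


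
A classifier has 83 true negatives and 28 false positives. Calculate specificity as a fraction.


Specificity = TN / (TN + FP) = 83 / 111 = 83/111.

83/111


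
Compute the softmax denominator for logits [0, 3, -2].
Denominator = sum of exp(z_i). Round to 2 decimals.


Denom = e^0=1.0000 + e^3=20.0855 + e^-2=0.1353. Sum = 21.2208, which rounds to 21.22.

21.22


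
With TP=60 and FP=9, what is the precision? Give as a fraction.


Precision = TP / (TP + FP) = 60 / 69 = 20/23.

20/23


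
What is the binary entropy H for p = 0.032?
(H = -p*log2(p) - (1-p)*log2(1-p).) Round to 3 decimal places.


H = -0.032*log2(0.032) - 0.968*log2(0.968) = 0.204.

0.204


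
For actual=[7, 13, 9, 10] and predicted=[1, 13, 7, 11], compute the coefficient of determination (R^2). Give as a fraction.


Mean(y) = 39/4. SS_res = 41. SS_tot = 75/4. R^2 = 1 - 41/(75/4) = -89/75.

-89/75


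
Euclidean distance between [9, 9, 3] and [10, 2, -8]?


d = sqrt(sum of squared differences). (9-10)^2=1, (9-2)^2=49, (3--8)^2=121. Sum = 171.

sqrt(171)


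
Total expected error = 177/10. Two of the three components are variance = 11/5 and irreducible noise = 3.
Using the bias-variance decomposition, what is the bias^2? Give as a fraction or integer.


Total error = bias^2 + variance + irreducible noise. So bias^2 = 177/10 - 11/5 - 3 = 25/2.

25/2


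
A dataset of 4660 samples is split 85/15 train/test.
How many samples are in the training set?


Test set = 4660 * 15% = 699. Training set = 4660 - 699 = 3961.

3961


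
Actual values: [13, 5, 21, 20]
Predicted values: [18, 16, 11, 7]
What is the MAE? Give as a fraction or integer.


MAE = (1/4) * (|13-18|=5 + |5-16|=11 + |21-11|=10 + |20-7|=13). Sum = 39. MAE = 39/4.

39/4


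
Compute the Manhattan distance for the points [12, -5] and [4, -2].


d = sum of absolute differences: |12-4|=8 + |-5--2|=3 = 11.

11


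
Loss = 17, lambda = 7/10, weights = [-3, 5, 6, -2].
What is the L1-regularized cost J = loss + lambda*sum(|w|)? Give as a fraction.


L1 norm = sum(|w|) = 16. J = 17 + 7/10 * 16 = 141/5.

141/5


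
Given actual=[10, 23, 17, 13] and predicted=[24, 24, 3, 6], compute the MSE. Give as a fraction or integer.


MSE = (1/4) * ((10-24)^2=196 + (23-24)^2=1 + (17-3)^2=196 + (13-6)^2=49). Sum = 442. MSE = 221/2.

221/2


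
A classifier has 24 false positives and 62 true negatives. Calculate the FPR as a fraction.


FPR = FP / (FP + TN) = 24 / 86 = 12/43.

12/43


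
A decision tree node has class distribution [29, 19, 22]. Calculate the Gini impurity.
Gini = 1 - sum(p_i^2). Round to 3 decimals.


Total = 70. Proportions: 29/70, 19/70, 22/70. sum(p_i^2) = 0.3441. Gini = 1 - 0.3441 = 0.6559, which rounds to 0.656.

0.656


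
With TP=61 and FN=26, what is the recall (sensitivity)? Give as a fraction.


Recall = TP / (TP + FN) = 61 / 87 = 61/87.

61/87


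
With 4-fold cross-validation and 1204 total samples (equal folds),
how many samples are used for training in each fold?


Each validation fold has 1204/4 = 301 samples. Training set = 1204 - 301 = 903.

903


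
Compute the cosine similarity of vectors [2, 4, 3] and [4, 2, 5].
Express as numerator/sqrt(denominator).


dot = 31. |a|^2 = 29, |b|^2 = 45. cos = 31/sqrt(1305).

31/sqrt(1305)


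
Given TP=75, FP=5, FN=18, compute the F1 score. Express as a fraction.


Precision = 75/80 = 15/16. Recall = 75/93 = 25/31. F1 = 2*P*R/(P+R) = 150/173.

150/173


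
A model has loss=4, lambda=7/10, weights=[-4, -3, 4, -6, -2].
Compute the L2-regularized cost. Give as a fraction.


L2 sq norm = sum(w^2) = 81. J = 4 + 7/10 * 81 = 607/10.

607/10


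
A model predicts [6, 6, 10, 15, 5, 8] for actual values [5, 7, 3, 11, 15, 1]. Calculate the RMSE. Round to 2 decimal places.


MSE = 36.0000. RMSE = sqrt(36.0000) = 6.00.

6.00


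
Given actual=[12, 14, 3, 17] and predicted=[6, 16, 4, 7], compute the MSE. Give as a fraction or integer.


MSE = (1/4) * ((12-6)^2=36 + (14-16)^2=4 + (3-4)^2=1 + (17-7)^2=100). Sum = 141. MSE = 141/4.

141/4


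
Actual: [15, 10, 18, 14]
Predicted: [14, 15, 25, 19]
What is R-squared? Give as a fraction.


Mean(y) = 57/4. SS_res = 100. SS_tot = 131/4. R^2 = 1 - 100/(131/4) = -269/131.

-269/131


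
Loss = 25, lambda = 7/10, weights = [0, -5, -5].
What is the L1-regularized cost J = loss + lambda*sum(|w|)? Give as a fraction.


L1 norm = sum(|w|) = 10. J = 25 + 7/10 * 10 = 32.

32


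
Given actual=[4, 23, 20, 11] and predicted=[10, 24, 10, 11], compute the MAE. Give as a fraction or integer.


MAE = (1/4) * (|4-10|=6 + |23-24|=1 + |20-10|=10 + |11-11|=0). Sum = 17. MAE = 17/4.

17/4


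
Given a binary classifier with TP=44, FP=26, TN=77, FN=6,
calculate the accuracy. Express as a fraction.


Accuracy = (TP + TN) / (TP + TN + FP + FN) = (44 + 77) / 153 = 121/153.

121/153


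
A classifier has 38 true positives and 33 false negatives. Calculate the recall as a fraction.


Recall = TP / (TP + FN) = 38 / 71 = 38/71.

38/71


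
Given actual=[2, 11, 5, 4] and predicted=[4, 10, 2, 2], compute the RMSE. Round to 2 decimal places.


MSE = 4.5000. RMSE = sqrt(4.5000) = 2.12.

2.12


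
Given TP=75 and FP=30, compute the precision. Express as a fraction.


Precision = TP / (TP + FP) = 75 / 105 = 5/7.

5/7


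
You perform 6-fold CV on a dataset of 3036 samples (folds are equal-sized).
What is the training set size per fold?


Each validation fold has 3036/6 = 506 samples. Training set = 3036 - 506 = 2530.

2530


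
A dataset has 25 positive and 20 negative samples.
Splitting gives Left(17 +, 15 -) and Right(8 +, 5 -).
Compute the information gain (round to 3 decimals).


H(parent) = 0.9911. H(left) = 0.9972, H(right) = 0.9612. Weighted = (32/45)*0.9972 + (13/45)*0.9612 = 0.9868. IG = 0.9911 - 0.9868 = 0.0043, which rounds to 0.004.

0.004


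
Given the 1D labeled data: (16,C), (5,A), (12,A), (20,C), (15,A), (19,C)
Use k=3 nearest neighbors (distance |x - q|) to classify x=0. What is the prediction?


Distances: |16-0|=16, |5-0|=5, |12-0|=12, |20-0|=20, |15-0|=15, |19-0|=19. 3 nearest: (5,A), (12,A), (15,A). Counts: {'A': 3}. Majority class: A.

A


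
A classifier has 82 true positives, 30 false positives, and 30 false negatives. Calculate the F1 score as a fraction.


Precision = 82/112 = 41/56. Recall = 82/112 = 41/56. F1 = 2*P*R/(P+R) = 41/56.

41/56


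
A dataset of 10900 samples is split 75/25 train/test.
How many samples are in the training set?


Test set = 10900 * 25% = 2725. Training set = 10900 - 2725 = 8175.

8175


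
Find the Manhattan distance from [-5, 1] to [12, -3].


d = sum of absolute differences: |-5-12|=17 + |1--3|=4 = 21.

21


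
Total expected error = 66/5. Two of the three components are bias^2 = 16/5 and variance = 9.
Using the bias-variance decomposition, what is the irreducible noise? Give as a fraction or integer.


Total error = bias^2 + variance + irreducible noise. So irreducible noise = 66/5 - 16/5 - 9 = 1.

1


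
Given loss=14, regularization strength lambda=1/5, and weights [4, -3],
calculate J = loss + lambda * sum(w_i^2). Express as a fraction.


L2 sq norm = sum(w^2) = 25. J = 14 + 1/5 * 25 = 19.

19


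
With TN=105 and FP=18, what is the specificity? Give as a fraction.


Specificity = TN / (TN + FP) = 105 / 123 = 35/41.

35/41


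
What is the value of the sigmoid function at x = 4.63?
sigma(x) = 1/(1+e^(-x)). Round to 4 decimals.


sigma(4.63) = 1/(1+e^(-4.63)) = 1/(1+0.009755) = 1/1.009755 = 0.9903.

0.9903


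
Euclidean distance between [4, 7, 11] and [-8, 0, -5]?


d = sqrt(sum of squared differences). (4--8)^2=144, (7-0)^2=49, (11--5)^2=256. Sum = 449.

sqrt(449)


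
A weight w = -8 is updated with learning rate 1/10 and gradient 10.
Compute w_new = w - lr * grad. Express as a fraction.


w_new = -8 - 1/10 * 10 = -8 - 1 = -9.

-9


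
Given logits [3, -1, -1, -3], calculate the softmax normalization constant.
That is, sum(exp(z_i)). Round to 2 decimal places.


Denom = e^3=20.0855 + e^-1=0.3679 + e^-1=0.3679 + e^-3=0.0498. Sum = 20.8711, which rounds to 20.87.

20.87


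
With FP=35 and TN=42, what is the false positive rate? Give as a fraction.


FPR = FP / (FP + TN) = 35 / 77 = 5/11.

5/11


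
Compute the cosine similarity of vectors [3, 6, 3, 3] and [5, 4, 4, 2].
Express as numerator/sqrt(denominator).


dot = 57. |a|^2 = 63, |b|^2 = 61. cos = 57/sqrt(3843).

57/sqrt(3843)


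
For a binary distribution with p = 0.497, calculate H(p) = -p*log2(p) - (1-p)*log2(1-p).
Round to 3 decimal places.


H = -0.497*log2(0.497) - 0.503*log2(0.503) = 1.000.

1.000


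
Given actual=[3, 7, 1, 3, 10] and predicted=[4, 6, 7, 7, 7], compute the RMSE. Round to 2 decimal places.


MSE = 12.6000. RMSE = sqrt(12.6000) = 3.55.

3.55


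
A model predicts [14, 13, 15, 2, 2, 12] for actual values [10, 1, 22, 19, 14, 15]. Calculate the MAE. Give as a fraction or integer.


MAE = (1/6) * (|10-14|=4 + |1-13|=12 + |22-15|=7 + |19-2|=17 + |14-2|=12 + |15-12|=3). Sum = 55. MAE = 55/6.

55/6


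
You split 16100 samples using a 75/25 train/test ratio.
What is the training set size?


Test set = 16100 * 25% = 4025. Training set = 16100 - 4025 = 12075.

12075


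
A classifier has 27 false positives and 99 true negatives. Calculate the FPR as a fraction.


FPR = FP / (FP + TN) = 27 / 126 = 3/14.

3/14


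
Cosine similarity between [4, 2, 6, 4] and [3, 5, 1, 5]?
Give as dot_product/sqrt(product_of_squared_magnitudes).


dot = 48. |a|^2 = 72, |b|^2 = 60. cos = 48/sqrt(4320).

48/sqrt(4320)


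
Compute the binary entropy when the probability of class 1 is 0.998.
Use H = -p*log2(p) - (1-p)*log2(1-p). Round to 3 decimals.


H = -0.998*log2(0.998) - 0.002*log2(0.002) = 0.021.

0.021


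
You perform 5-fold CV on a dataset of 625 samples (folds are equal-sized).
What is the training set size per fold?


Each validation fold has 625/5 = 125 samples. Training set = 625 - 125 = 500.

500


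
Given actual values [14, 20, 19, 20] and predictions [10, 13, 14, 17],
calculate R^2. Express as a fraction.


Mean(y) = 73/4. SS_res = 99. SS_tot = 99/4. R^2 = 1 - 99/(99/4) = -3.

-3


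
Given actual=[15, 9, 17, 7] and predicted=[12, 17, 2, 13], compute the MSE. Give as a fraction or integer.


MSE = (1/4) * ((15-12)^2=9 + (9-17)^2=64 + (17-2)^2=225 + (7-13)^2=36). Sum = 334. MSE = 167/2.

167/2


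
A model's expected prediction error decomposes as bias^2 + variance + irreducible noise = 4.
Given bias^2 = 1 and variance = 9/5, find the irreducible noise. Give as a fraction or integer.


Total error = bias^2 + variance + irreducible noise. So irreducible noise = 4 - 1 - 9/5 = 6/5.

6/5


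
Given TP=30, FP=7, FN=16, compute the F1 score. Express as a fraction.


Precision = 30/37 = 30/37. Recall = 30/46 = 15/23. F1 = 2*P*R/(P+R) = 60/83.

60/83


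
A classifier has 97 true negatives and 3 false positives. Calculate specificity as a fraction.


Specificity = TN / (TN + FP) = 97 / 100 = 97/100.

97/100


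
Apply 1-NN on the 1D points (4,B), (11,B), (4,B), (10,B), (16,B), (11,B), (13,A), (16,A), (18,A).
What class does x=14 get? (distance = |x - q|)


Distances: |4-14|=10, |11-14|=3, |4-14|=10, |10-14|=4, |16-14|=2, |11-14|=3, |13-14|=1, |16-14|=2, |18-14|=4. 1 nearest: (13,A). Counts: {'A': 1}. Majority class: A.

A


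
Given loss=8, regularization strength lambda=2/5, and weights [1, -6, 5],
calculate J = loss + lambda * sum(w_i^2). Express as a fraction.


L2 sq norm = sum(w^2) = 62. J = 8 + 2/5 * 62 = 164/5.

164/5


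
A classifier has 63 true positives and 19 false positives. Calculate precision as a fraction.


Precision = TP / (TP + FP) = 63 / 82 = 63/82.

63/82


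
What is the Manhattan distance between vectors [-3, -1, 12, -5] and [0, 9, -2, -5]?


d = sum of absolute differences: |-3-0|=3 + |-1-9|=10 + |12--2|=14 + |-5--5|=0 = 27.

27


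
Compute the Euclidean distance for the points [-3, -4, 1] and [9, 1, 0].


d = sqrt(sum of squared differences). (-3-9)^2=144, (-4-1)^2=25, (1-0)^2=1. Sum = 170.

sqrt(170)


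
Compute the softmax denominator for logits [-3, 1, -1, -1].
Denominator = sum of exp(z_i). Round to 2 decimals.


Denom = e^-3=0.0498 + e^1=2.7183 + e^-1=0.3679 + e^-1=0.3679. Sum = 3.5039, which rounds to 3.50.

3.50


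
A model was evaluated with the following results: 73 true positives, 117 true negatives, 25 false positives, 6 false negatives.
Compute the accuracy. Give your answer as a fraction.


Accuracy = (TP + TN) / (TP + TN + FP + FN) = (73 + 117) / 221 = 190/221.

190/221


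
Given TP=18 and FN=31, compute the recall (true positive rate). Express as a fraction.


Recall = TP / (TP + FN) = 18 / 49 = 18/49.

18/49


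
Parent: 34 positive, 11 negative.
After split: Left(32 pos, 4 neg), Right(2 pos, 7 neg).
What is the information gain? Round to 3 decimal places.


H(parent) = 0.8024. H(left) = 0.5033, H(right) = 0.7642. Weighted = (36/45)*0.5033 + (9/45)*0.7642 = 0.5555. IG = 0.8024 - 0.5555 = 0.2469, which rounds to 0.247.

0.247


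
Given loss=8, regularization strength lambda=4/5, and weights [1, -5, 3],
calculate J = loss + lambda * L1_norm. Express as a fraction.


L1 norm = sum(|w|) = 9. J = 8 + 4/5 * 9 = 76/5.

76/5


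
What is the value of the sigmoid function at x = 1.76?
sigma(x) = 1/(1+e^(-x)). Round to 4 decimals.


sigma(1.76) = 1/(1+e^(-1.76)) = 1/(1+0.172045) = 1/1.172045 = 0.8532.

0.8532


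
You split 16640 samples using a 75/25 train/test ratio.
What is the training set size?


Test set = 16640 * 25% = 4160. Training set = 16640 - 4160 = 12480.

12480


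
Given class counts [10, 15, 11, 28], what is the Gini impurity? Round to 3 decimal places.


Total = 64. Proportions: 10/64, 15/64, 11/64, 28/64. sum(p_i^2) = 0.3003. Gini = 1 - 0.3003 = 0.6997, which rounds to 0.700.

0.700


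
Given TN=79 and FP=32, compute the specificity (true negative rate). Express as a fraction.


Specificity = TN / (TN + FP) = 79 / 111 = 79/111.

79/111


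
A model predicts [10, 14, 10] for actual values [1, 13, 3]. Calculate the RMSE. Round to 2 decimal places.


MSE = 43.6667. RMSE = sqrt(43.6667) = 6.61.

6.61


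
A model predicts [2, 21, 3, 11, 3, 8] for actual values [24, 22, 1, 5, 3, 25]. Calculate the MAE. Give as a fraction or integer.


MAE = (1/6) * (|24-2|=22 + |22-21|=1 + |1-3|=2 + |5-11|=6 + |3-3|=0 + |25-8|=17). Sum = 48. MAE = 8.

8


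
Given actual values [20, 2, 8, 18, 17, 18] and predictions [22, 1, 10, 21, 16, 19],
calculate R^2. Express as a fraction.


Mean(y) = 83/6. SS_res = 20. SS_tot = 1541/6. R^2 = 1 - 20/(1541/6) = 1421/1541.

1421/1541


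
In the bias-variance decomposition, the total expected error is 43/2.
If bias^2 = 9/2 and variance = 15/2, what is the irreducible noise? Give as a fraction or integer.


Total error = bias^2 + variance + irreducible noise. So irreducible noise = 43/2 - 9/2 - 15/2 = 19/2.

19/2


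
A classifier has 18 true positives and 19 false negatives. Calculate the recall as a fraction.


Recall = TP / (TP + FN) = 18 / 37 = 18/37.

18/37


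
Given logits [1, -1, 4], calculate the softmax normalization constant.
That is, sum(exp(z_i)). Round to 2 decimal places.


Denom = e^1=2.7183 + e^-1=0.3679 + e^4=54.5982. Sum = 57.6844, which rounds to 57.68.

57.68


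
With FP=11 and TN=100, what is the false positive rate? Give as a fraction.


FPR = FP / (FP + TN) = 11 / 111 = 11/111.

11/111


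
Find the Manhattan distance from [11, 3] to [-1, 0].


d = sum of absolute differences: |11--1|=12 + |3-0|=3 = 15.

15


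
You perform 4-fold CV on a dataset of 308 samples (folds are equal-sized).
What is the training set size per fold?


Each validation fold has 308/4 = 77 samples. Training set = 308 - 77 = 231.

231


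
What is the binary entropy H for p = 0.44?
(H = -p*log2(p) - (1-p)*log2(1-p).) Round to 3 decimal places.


H = -0.44*log2(0.44) - 0.56*log2(0.56) = 0.990.

0.990


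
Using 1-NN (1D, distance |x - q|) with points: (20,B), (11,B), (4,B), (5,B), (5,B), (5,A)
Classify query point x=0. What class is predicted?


Distances: |20-0|=20, |11-0|=11, |4-0|=4, |5-0|=5, |5-0|=5, |5-0|=5. 1 nearest: (4,B). Counts: {'B': 1}. Majority class: B.

B


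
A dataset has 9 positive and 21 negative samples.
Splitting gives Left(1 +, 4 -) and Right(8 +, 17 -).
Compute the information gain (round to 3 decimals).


H(parent) = 0.8813. H(left) = 0.7219, H(right) = 0.9044. Weighted = (5/30)*0.7219 + (25/30)*0.9044 = 0.8740. IG = 0.8813 - 0.8740 = 0.0073, which rounds to 0.007.

0.007


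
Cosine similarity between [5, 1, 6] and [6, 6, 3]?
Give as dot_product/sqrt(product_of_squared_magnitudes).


dot = 54. |a|^2 = 62, |b|^2 = 81. cos = 54/sqrt(5022).

54/sqrt(5022)


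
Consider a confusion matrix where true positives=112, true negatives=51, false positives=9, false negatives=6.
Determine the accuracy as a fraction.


Accuracy = (TP + TN) / (TP + TN + FP + FN) = (112 + 51) / 178 = 163/178.

163/178


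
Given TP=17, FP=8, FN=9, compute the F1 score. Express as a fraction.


Precision = 17/25 = 17/25. Recall = 17/26 = 17/26. F1 = 2*P*R/(P+R) = 2/3.

2/3


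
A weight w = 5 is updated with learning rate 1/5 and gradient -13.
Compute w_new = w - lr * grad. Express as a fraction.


w_new = 5 - 1/5 * -13 = 5 - -13/5 = 38/5.

38/5


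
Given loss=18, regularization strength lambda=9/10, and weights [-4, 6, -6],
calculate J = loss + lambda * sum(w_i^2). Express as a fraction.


L2 sq norm = sum(w^2) = 88. J = 18 + 9/10 * 88 = 486/5.

486/5


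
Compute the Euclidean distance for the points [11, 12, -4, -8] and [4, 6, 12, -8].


d = sqrt(sum of squared differences). (11-4)^2=49, (12-6)^2=36, (-4-12)^2=256, (-8--8)^2=0. Sum = 341.

sqrt(341)


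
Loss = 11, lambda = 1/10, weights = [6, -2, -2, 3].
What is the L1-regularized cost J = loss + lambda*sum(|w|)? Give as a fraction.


L1 norm = sum(|w|) = 13. J = 11 + 1/10 * 13 = 123/10.

123/10


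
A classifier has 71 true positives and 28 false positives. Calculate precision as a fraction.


Precision = TP / (TP + FP) = 71 / 99 = 71/99.

71/99


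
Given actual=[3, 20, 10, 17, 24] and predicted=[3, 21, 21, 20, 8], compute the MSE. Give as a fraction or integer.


MSE = (1/5) * ((3-3)^2=0 + (20-21)^2=1 + (10-21)^2=121 + (17-20)^2=9 + (24-8)^2=256). Sum = 387. MSE = 387/5.

387/5


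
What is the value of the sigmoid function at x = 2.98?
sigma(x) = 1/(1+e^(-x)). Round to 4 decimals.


sigma(2.98) = 1/(1+e^(-2.98)) = 1/(1+0.050793) = 1/1.050793 = 0.9517.

0.9517


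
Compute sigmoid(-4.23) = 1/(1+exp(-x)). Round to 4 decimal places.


sigma(-4.23) = 1/(1+e^(4.23)) = 1/(1+68.717232) = 1/69.717232 = 0.0143.

0.0143


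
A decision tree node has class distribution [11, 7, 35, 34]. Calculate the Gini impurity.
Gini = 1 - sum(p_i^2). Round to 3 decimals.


Total = 87. Proportions: 11/87, 7/87, 35/87, 34/87. sum(p_i^2) = 0.3370. Gini = 1 - 0.3370 = 0.6630, which rounds to 0.663.

0.663


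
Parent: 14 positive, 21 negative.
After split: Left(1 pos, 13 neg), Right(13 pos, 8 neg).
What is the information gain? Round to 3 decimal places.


H(parent) = 0.9710. H(left) = 0.3712, H(right) = 0.9587. Weighted = (14/35)*0.3712 + (21/35)*0.9587 = 0.7237. IG = 0.9710 - 0.7237 = 0.2473, which rounds to 0.247.

0.247


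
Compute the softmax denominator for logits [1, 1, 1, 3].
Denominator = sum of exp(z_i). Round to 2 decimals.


Denom = e^1=2.7183 + e^1=2.7183 + e^1=2.7183 + e^3=20.0855. Sum = 28.2404, which rounds to 28.24.

28.24


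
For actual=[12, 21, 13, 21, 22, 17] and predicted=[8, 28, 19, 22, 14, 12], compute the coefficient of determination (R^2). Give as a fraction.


Mean(y) = 53/3. SS_res = 191. SS_tot = 286/3. R^2 = 1 - 191/(286/3) = -287/286.

-287/286


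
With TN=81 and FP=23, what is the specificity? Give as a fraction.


Specificity = TN / (TN + FP) = 81 / 104 = 81/104.

81/104


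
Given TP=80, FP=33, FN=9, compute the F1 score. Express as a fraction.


Precision = 80/113 = 80/113. Recall = 80/89 = 80/89. F1 = 2*P*R/(P+R) = 80/101.

80/101


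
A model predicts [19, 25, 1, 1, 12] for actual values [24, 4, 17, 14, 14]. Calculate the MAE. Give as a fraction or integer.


MAE = (1/5) * (|24-19|=5 + |4-25|=21 + |17-1|=16 + |14-1|=13 + |14-12|=2). Sum = 57. MAE = 57/5.

57/5


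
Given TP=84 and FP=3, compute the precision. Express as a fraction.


Precision = TP / (TP + FP) = 84 / 87 = 28/29.

28/29


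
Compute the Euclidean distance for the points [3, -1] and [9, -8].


d = sqrt(sum of squared differences). (3-9)^2=36, (-1--8)^2=49. Sum = 85.

sqrt(85)


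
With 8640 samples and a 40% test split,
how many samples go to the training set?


Test set = 8640 * 40% = 3456. Training set = 8640 - 3456 = 5184.

5184


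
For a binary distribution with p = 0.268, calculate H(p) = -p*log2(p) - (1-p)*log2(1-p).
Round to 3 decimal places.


H = -0.268*log2(0.268) - 0.732*log2(0.732) = 0.839.

0.839


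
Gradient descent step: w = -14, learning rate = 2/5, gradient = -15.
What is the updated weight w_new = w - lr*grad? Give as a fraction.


w_new = -14 - 2/5 * -15 = -14 - -6 = -8.

-8


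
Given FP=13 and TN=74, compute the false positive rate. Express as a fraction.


FPR = FP / (FP + TN) = 13 / 87 = 13/87.

13/87


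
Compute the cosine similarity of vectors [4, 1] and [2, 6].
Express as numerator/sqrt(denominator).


dot = 14. |a|^2 = 17, |b|^2 = 40. cos = 14/sqrt(680).

14/sqrt(680)


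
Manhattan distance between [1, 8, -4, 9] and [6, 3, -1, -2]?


d = sum of absolute differences: |1-6|=5 + |8-3|=5 + |-4--1|=3 + |9--2|=11 = 24.

24


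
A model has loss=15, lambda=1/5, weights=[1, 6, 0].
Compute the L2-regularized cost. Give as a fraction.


L2 sq norm = sum(w^2) = 37. J = 15 + 1/5 * 37 = 112/5.

112/5


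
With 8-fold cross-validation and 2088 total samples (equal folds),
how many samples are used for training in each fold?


Each validation fold has 2088/8 = 261 samples. Training set = 2088 - 261 = 1827.

1827


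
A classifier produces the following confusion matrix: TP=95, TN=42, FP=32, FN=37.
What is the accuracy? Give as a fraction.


Accuracy = (TP + TN) / (TP + TN + FP + FN) = (95 + 42) / 206 = 137/206.

137/206


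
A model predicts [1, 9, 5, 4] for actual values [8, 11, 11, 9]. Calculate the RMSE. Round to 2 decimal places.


MSE = 28.5000. RMSE = sqrt(28.5000) = 5.34.

5.34


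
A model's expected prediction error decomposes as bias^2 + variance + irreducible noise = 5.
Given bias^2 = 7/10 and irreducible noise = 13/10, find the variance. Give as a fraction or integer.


Total error = bias^2 + variance + irreducible noise. So variance = 5 - 7/10 - 13/10 = 3.

3


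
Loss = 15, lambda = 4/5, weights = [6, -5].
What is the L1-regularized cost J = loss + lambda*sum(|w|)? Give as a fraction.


L1 norm = sum(|w|) = 11. J = 15 + 4/5 * 11 = 119/5.

119/5


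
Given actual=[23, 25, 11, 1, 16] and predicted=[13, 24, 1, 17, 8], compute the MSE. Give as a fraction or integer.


MSE = (1/5) * ((23-13)^2=100 + (25-24)^2=1 + (11-1)^2=100 + (1-17)^2=256 + (16-8)^2=64). Sum = 521. MSE = 521/5.

521/5


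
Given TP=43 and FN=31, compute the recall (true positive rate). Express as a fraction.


Recall = TP / (TP + FN) = 43 / 74 = 43/74.

43/74


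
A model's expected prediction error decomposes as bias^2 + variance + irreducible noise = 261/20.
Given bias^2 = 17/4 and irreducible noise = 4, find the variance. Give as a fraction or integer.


Total error = bias^2 + variance + irreducible noise. So variance = 261/20 - 17/4 - 4 = 24/5.

24/5


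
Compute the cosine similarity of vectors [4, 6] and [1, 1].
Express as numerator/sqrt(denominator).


dot = 10. |a|^2 = 52, |b|^2 = 2. cos = 10/sqrt(104).

10/sqrt(104)


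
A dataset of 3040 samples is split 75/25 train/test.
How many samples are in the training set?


Test set = 3040 * 25% = 760. Training set = 3040 - 760 = 2280.

2280


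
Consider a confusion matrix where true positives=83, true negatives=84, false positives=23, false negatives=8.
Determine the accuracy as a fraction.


Accuracy = (TP + TN) / (TP + TN + FP + FN) = (83 + 84) / 198 = 167/198.

167/198


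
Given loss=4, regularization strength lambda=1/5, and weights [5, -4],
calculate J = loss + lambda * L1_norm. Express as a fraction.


L1 norm = sum(|w|) = 9. J = 4 + 1/5 * 9 = 29/5.

29/5


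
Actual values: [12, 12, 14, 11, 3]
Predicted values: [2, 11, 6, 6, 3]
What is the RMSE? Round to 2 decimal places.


MSE = 38.0000. RMSE = sqrt(38.0000) = 6.16.

6.16


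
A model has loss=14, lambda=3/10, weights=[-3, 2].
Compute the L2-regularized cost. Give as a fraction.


L2 sq norm = sum(w^2) = 13. J = 14 + 3/10 * 13 = 179/10.

179/10


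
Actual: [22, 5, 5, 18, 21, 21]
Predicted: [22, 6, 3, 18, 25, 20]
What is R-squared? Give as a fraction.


Mean(y) = 46/3. SS_res = 22. SS_tot = 988/3. R^2 = 1 - 22/(988/3) = 461/494.

461/494


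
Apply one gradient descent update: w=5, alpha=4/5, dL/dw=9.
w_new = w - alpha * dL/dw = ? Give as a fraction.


w_new = 5 - 4/5 * 9 = 5 - 36/5 = -11/5.

-11/5


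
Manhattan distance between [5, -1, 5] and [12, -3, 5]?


d = sum of absolute differences: |5-12|=7 + |-1--3|=2 + |5-5|=0 = 9.

9


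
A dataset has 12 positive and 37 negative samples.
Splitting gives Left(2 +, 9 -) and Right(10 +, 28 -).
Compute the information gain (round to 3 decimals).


H(parent) = 0.8031. H(left) = 0.6840, H(right) = 0.8315. Weighted = (11/49)*0.6840 + (38/49)*0.8315 = 0.7984. IG = 0.8031 - 0.7984 = 0.0047, which rounds to 0.005.

0.005


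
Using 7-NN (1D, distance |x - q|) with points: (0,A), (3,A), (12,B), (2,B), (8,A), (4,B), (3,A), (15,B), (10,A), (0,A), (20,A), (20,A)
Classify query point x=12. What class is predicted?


Distances: |0-12|=12, |3-12|=9, |12-12|=0, |2-12|=10, |8-12|=4, |4-12|=8, |3-12|=9, |15-12|=3, |10-12|=2, |0-12|=12, |20-12|=8, |20-12|=8. 7 nearest: (12,B), (10,A), (15,B), (8,A), (20,A), (20,A), (4,B). Counts: {'B': 3, 'A': 4}. Majority class: A.

A


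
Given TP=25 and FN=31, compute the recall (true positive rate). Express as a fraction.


Recall = TP / (TP + FN) = 25 / 56 = 25/56.

25/56


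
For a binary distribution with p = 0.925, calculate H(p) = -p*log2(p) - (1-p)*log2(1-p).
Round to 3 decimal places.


H = -0.925*log2(0.925) - 0.075*log2(0.075) = 0.384.

0.384


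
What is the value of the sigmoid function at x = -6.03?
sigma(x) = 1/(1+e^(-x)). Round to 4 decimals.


sigma(-6.03) = 1/(1+e^(6.03)) = 1/(1+415.715029) = 1/416.715029 = 0.0024.

0.0024


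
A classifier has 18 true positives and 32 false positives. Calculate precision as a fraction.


Precision = TP / (TP + FP) = 18 / 50 = 9/25.

9/25


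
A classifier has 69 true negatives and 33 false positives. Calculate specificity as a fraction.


Specificity = TN / (TN + FP) = 69 / 102 = 23/34.

23/34


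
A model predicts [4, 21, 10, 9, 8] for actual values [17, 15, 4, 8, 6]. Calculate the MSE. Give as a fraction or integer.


MSE = (1/5) * ((17-4)^2=169 + (15-21)^2=36 + (4-10)^2=36 + (8-9)^2=1 + (6-8)^2=4). Sum = 246. MSE = 246/5.

246/5


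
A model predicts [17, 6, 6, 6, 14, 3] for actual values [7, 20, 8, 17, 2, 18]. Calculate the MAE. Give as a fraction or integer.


MAE = (1/6) * (|7-17|=10 + |20-6|=14 + |8-6|=2 + |17-6|=11 + |2-14|=12 + |18-3|=15). Sum = 64. MAE = 32/3.

32/3


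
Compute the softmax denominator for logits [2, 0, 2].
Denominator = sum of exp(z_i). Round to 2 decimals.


Denom = e^2=7.3891 + e^0=1.0000 + e^2=7.3891. Sum = 15.7782, which rounds to 15.78.

15.78


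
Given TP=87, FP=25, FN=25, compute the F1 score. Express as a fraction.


Precision = 87/112 = 87/112. Recall = 87/112 = 87/112. F1 = 2*P*R/(P+R) = 87/112.

87/112


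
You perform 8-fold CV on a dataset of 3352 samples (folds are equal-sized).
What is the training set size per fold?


Each validation fold has 3352/8 = 419 samples. Training set = 3352 - 419 = 2933.

2933


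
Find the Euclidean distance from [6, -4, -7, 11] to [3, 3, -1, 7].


d = sqrt(sum of squared differences). (6-3)^2=9, (-4-3)^2=49, (-7--1)^2=36, (11-7)^2=16. Sum = 110.

sqrt(110)


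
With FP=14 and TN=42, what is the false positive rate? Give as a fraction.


FPR = FP / (FP + TN) = 14 / 56 = 1/4.

1/4


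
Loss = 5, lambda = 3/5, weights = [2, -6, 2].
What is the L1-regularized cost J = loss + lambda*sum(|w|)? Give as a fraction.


L1 norm = sum(|w|) = 10. J = 5 + 3/5 * 10 = 11.

11


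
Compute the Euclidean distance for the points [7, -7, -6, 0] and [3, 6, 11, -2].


d = sqrt(sum of squared differences). (7-3)^2=16, (-7-6)^2=169, (-6-11)^2=289, (0--2)^2=4. Sum = 478.

sqrt(478)


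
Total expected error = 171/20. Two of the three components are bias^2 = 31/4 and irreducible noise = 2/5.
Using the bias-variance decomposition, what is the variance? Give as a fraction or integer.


Total error = bias^2 + variance + irreducible noise. So variance = 171/20 - 31/4 - 2/5 = 2/5.

2/5


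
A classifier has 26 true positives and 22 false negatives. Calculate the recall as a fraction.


Recall = TP / (TP + FN) = 26 / 48 = 13/24.

13/24


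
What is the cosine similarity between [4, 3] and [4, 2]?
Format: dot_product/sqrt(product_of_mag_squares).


dot = 22. |a|^2 = 25, |b|^2 = 20. cos = 22/sqrt(500).

22/sqrt(500)


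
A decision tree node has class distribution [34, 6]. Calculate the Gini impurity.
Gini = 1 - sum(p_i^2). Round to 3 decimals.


Total = 40. Proportions: 34/40, 6/40. sum(p_i^2) = 0.7450. Gini = 1 - 0.7450 = 0.2550, which rounds to 0.255.

0.255


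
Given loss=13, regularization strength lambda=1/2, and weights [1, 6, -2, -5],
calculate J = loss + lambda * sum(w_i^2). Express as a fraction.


L2 sq norm = sum(w^2) = 66. J = 13 + 1/2 * 66 = 46.

46


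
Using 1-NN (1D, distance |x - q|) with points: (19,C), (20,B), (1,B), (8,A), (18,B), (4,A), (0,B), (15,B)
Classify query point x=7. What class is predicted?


Distances: |19-7|=12, |20-7|=13, |1-7|=6, |8-7|=1, |18-7|=11, |4-7|=3, |0-7|=7, |15-7|=8. 1 nearest: (8,A). Counts: {'A': 1}. Majority class: A.

A


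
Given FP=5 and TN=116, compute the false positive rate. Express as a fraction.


FPR = FP / (FP + TN) = 5 / 121 = 5/121.

5/121


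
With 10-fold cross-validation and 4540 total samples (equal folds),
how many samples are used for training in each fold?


Each validation fold has 4540/10 = 454 samples. Training set = 4540 - 454 = 4086.

4086


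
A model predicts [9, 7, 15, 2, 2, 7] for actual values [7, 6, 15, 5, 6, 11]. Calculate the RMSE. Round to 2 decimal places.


MSE = 7.6667. RMSE = sqrt(7.6667) = 2.77.

2.77


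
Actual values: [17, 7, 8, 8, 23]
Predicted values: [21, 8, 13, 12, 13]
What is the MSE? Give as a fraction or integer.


MSE = (1/5) * ((17-21)^2=16 + (7-8)^2=1 + (8-13)^2=25 + (8-12)^2=16 + (23-13)^2=100). Sum = 158. MSE = 158/5.

158/5


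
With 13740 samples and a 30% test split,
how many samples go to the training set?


Test set = 13740 * 30% = 4122. Training set = 13740 - 4122 = 9618.

9618


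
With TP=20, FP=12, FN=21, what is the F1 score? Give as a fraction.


Precision = 20/32 = 5/8. Recall = 20/41 = 20/41. F1 = 2*P*R/(P+R) = 40/73.

40/73


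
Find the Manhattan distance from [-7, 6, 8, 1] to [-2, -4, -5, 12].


d = sum of absolute differences: |-7--2|=5 + |6--4|=10 + |8--5|=13 + |1-12|=11 = 39.

39


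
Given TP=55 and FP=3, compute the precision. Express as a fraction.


Precision = TP / (TP + FP) = 55 / 58 = 55/58.

55/58


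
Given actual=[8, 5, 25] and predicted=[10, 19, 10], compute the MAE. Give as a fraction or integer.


MAE = (1/3) * (|8-10|=2 + |5-19|=14 + |25-10|=15). Sum = 31. MAE = 31/3.

31/3


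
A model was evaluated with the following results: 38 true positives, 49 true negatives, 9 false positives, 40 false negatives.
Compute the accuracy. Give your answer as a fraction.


Accuracy = (TP + TN) / (TP + TN + FP + FN) = (38 + 49) / 136 = 87/136.

87/136


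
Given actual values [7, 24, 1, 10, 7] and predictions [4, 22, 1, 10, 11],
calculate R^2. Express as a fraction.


Mean(y) = 49/5. SS_res = 29. SS_tot = 1474/5. R^2 = 1 - 29/(1474/5) = 1329/1474.

1329/1474


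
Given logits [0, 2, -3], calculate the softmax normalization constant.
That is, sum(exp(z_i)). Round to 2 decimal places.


Denom = e^0=1.0000 + e^2=7.3891 + e^-3=0.0498. Sum = 8.4389, which rounds to 8.44.

8.44


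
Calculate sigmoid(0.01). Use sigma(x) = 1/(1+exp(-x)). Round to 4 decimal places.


sigma(0.01) = 1/(1+e^(-0.01)) = 1/(1+0.990050) = 1/1.990050 = 0.5025.

0.5025


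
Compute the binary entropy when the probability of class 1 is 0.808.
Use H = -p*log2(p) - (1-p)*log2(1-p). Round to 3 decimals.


H = -0.808*log2(0.808) - 0.192*log2(0.192) = 0.706.

0.706


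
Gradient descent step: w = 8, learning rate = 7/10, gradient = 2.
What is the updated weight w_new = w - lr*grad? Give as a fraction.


w_new = 8 - 7/10 * 2 = 8 - 7/5 = 33/5.

33/5


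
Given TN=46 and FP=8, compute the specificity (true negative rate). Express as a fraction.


Specificity = TN / (TN + FP) = 46 / 54 = 23/27.

23/27


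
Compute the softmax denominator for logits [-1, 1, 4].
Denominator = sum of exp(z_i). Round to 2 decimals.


Denom = e^-1=0.3679 + e^1=2.7183 + e^4=54.5982. Sum = 57.6844, which rounds to 57.68.

57.68
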